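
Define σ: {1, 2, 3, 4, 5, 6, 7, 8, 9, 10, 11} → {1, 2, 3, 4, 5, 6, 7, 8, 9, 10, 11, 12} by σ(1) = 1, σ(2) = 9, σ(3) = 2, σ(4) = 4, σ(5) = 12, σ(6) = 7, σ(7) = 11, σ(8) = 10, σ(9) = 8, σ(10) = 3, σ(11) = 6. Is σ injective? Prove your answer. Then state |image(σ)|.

11

The values σ(1), …, σ(11) are 1, 9, 2, 4, 12, 7, 11, 10, 8, 3, 6 — all distinct.
So σ(a) = σ(b) only when a = b, and σ is injective.
The image of σ is {1, 2, 3, 4, 6, 7, 8, 9, 10, 11, 12}, which has 11 elements.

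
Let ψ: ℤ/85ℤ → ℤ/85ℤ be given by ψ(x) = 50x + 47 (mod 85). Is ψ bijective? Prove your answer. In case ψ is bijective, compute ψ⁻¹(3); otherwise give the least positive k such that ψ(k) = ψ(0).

We have gcd(50, 85) = 5 > 1. Taking a = 0 and b = 17: ψ(0) = 47 and ψ(17) = 50·17 + 47 = 897 ≡ 47 (mod 85).
So ψ(0) = ψ(17) while 0 ≠ 17, thus ψ is not injective, hence not bijective.
Since ψ is not bijective, we find the least positive k with ψ(k) = ψ(0): this means 50k ≡ 0 (mod 85), i.e. 85 ∣ 50k. Since gcd(50, 85) = 5, dividing through by 5 this holds exactly when 17 ∣ 10k, and as gcd(10, 17) = 1, exactly when 17 ∣ k.
The smallest positive such k is 17.

17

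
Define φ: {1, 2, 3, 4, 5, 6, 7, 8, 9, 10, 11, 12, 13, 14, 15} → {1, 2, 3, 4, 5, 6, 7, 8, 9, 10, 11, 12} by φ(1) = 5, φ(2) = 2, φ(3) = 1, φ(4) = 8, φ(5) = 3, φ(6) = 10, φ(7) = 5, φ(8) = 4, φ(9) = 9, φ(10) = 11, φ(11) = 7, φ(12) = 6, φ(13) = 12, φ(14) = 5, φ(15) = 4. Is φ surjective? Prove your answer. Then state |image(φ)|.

12

Every element of the codomain has a preimage: 1 = φ(3), 2 = φ(2), 3 = φ(5), 4 = φ(8), 5 = φ(1), 6 = φ(12), 7 = φ(11), 8 = φ(4), 9 = φ(9), 10 = φ(6), 11 = φ(10), 12 = φ(13).
Therefore φ is surjective.
The image of φ is {1, 2, 3, 4, 5, 6, 7, 8, 9, 10, 11, 12}, which has 12 elements.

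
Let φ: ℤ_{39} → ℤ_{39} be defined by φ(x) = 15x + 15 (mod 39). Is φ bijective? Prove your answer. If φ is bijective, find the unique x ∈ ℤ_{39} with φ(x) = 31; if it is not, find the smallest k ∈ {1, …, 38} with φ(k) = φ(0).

13

Recall: injectivity means: for all a, b in the domain, φ(a) = φ(b) implies a = b.
We have gcd(15, 39) = 3 > 1. Taking a = 0 and b = 13: φ(0) = 15 and φ(13) = 15·13 + 15 = 210 ≡ 15 (mod 39).
So φ(0) = φ(13) while 0 ≠ 13, hence φ is not injective, hence not bijective.
Since φ is not bijective, we find the least positive k with φ(k) = φ(0): this means 15k ≡ 0 (mod 39), i.e. 39 ∣ 15k. Since gcd(15, 39) = 3, dividing through by 3 this holds exactly when 13 ∣ 5k, and as gcd(5, 13) = 1, exactly when 13 ∣ k.
The smallest positive such k is 13.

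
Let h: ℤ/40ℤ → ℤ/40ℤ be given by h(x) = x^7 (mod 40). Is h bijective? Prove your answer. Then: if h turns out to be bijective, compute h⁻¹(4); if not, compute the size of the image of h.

25

h(0) = 0^7 = 0.
h(10): Repeated squaring mod 40: 10^1 ≡ 10, 10^2 ≡ 10² = 100 ≡ 20, 10^4 ≡ 20² = 400 ≡ 0. Since 7 = 4 + 2 + 1, 10^7 ≡ 0·20·10: 0·20 = 0, then 0·10 = 0. So 10^7 ≡ 0 (mod 40).
So h(0) = h(10) = 0 while 0 ≠ 10, hence h is not injective, hence not bijective.
Since h is not bijective, we determine |image(h)|. Computing x^7 mod 40 for each x (by repeated squaring, reducing mod 40 at every step), the values h(0), h(1), …, h(39) are: 0, 1, 8, 27, 24, 5, 16, 23, 32, 9, 0, 11, 8, 37, 24, 15, 16, 33, 32, 19, 0, 21, 8, 7, 24, 25, 16, 3, 32, 29, 0, 31, 8, 17, 24, 35, 16, 13, 32, 39.
The distinct values are {0, 1, 3, 5, 7, 8, 9, 11, 13, 15, 16, 17, 19, 21, 23, 24, 25, 27, 29, 31, 32, 33, 35, 37, 39}; there are 25 of them.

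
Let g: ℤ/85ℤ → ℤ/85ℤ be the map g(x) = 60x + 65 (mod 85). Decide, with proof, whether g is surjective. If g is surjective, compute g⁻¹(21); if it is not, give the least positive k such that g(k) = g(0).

17

Since gcd(60, 85) = 5, we have 60x ≡ 0 (mod 5) for all x, so g(x) ≡ 0 (mod 5).
But 1 ≢ 0 (mod 5), so 1 ∈ ℤ/85ℤ has no preimage. Thus g is not surjective.
Since g is not surjective, we find the least positive k with g(k) = g(0): this means 60k ≡ 0 (mod 85), i.e. 85 ∣ 60k. Since gcd(60, 85) = 5, dividing through by 5 this holds exactly when 17 ∣ 12k, and as gcd(12, 17) = 1, exactly when 17 ∣ k.
The smallest positive such k is 17.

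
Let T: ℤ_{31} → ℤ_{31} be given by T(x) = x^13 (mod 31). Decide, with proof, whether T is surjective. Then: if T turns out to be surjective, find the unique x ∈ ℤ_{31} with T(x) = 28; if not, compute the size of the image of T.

Since 31 is prime, the nonzero elements of ℤ_{31} form a cyclic group of order 30.
As gcd(13, 30) = 1, raising to the 13th power is a bijection on this group: if u^13 ≡ v^13 then (uv^{−1})^13 = 1, and the only element of order dividing gcd(13, 30) = 1 is 1, so u = v.
With T(0) = 0 this makes T injective on all of ℤ_{31}, hence bijective (finite equal-size domain and codomain). In particular T is surjective.
Since T is surjective, we find the preimage of 28. The inverse of x ↦ x^13 on (ℤ_{31})^× is x ↦ x^7, because 13·7 = 91 = 3·30 + 1 ≡ 1 (mod 30) and x^{30} = 1 for x ≠ 0 (Fermat). So T⁻¹(28) = 28^7 mod 31.
Repeated squaring mod 31: 28^1 ≡ 28, 28^2 ≡ 28² = 784 ≡ 9, 28^4 ≡ 9² = 81 ≡ 19. Since 7 = 4 + 2 + 1, 28^7 ≡ 19·9·28: 19·9 = 171 ≡ 16, then 16·28 = 448 ≡ 14. So 28^7 ≡ 14 (mod 31).
Hence T⁻¹(28) = 14.

14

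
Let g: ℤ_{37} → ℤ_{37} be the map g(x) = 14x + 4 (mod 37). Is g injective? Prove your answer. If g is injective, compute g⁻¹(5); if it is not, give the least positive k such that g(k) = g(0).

Recall that injectivity means: for all x_1, x_2 in the domain, g(x_1) = g(x_2) implies x_1 = x_2.
Suppose g(x_1) = g(x_2) in ℤ_{37}. Then 14x_1 + 4 ≡ 14x_2 + 4 (mod 37), hence 14(x_1 − x_2) ≡ 0 (mod 37).
Since gcd(14, 37) = 1, 14 is invertible modulo 37, so x_1 − x_2 ≡ 0 (mod 37), i.e. x_1 = x_2.
Therefore g is injective.
We now compute 14⁻¹ mod 37 explicitly. Euclid's algorithm: 37 = 2·14 + 9, 14 = 1·9 + 5, 9 = 1·5 + 4, 5 = 1·4 + 1; back-substituting gives 1 = 8·14 − 3·37, so 14⁻¹ ≡ 8 (mod 37).
Since g is injective, we find g⁻¹(5): we need 14x ≡ 5 − 4 ≡ 1 (mod 37). Using 14⁻¹ = 8: x ≡ 8·1 = 8, so x = 8.
Check: g(8) = 14·8 + 4 = 116 = 3·37 + 5 ≡ 5 (mod 37).

8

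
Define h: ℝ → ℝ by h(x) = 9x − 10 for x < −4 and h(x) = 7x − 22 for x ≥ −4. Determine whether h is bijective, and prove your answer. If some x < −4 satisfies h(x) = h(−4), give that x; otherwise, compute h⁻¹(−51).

-40/9

Both pieces are strictly increasing (slopes 9 and 7), so each is injective on its own interval.
The left piece maps (−∞, −4) onto (−∞, −46); the right piece maps [−4, ∞) onto [−50, ∞).
These images overlap. In particular h(−4) = −50 (right piece), and solving 9x − 10 = −50 on the left piece gives x = −40/9 < −4.
So h(−40/9) = h(−4) with −40/9 ≠ −4, and h is not injective, hence not bijective. This x = −40/9 is the requested value below −4.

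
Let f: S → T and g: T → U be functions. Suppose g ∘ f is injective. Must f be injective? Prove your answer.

injective

Suppose f(u) = f(v). Applying g: (g ∘ f)(u) = (g ∘ f)(v). Since g ∘ f is injective, u = v. So f is injective.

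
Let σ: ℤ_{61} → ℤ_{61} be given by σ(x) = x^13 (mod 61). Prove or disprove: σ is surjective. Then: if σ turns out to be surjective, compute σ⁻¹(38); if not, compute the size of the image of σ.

37

Since 61 is prime, the nonzero elements of ℤ_{61} form a cyclic group of order 60.
As gcd(13, 60) = 1, raising to the 13th power is a bijection on this group: if x_1^13 ≡ x_2^13 then (x_1x_2^{−1})^13 = 1, and the only element of order dividing gcd(13, 60) = 1 is 1, so x_1 = x_2.
With σ(0) = 0 this makes σ injective on all of ℤ_{61}, hence bijective (finite equal-size domain and codomain). In particular σ is surjective.
Since σ is surjective, we find the preimage of 38. The inverse of x ↦ x^13 on (ℤ_{61})^× is x ↦ x^37, because 13·37 = 481 = 8·60 + 1 ≡ 1 (mod 60) and x^{60} = 1 for x ≠ 0 (Fermat). So σ⁻¹(38) = 38^37 mod 61.
Repeated squaring mod 61: 38^1 ≡ 38, 38^2 ≡ 38² = 1444 ≡ 41, 38^4 ≡ 41² = 1681 ≡ 34, 38^8 ≡ 34² = 1156 ≡ 58, 38^16 ≡ 58² = 3364 ≡ 9, 38^32 ≡ 9² = 81 ≡ 20. Since 37 = 32 + 4 + 1, 38^37 ≡ 20·34·38: 20·34 = 680 ≡ 9, then 9·38 = 342 ≡ 37. So 38^37 ≡ 37 (mod 61).
Hence σ⁻¹(38) = 37.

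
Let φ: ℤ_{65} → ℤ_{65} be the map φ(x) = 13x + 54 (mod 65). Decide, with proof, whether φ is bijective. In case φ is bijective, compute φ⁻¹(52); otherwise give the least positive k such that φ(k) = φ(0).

We have gcd(13, 65) = 13 > 1. Taking u = 0 and v = 5: φ(0) = 54 and φ(5) = 13·5 + 54 = 119 ≡ 54 (mod 65).
So φ(0) = φ(5) while 0 ≠ 5, hence φ is not injective, hence not bijective.
Since φ is not bijective, we find the least positive k with φ(k) = φ(0): this means 13k ≡ 0 (mod 65), i.e. 65 ∣ 13k. Since gcd(13, 65) = 13, dividing through by 13 this holds exactly when 5 ∣ k.
The smallest positive such k is 5.

5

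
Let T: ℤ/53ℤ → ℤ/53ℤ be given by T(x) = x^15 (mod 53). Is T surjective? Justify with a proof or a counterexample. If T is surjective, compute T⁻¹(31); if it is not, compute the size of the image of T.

33

Since 53 is prime, the nonzero elements of ℤ/53ℤ form a cyclic group of order 52.
As gcd(15, 52) = 1, raising to the 15th power is a bijection on this group: if u^15 ≡ v^15 then (uv^{−1})^15 = 1, and the only element of order dividing gcd(15, 52) = 1 is 1, so u = v.
With T(0) = 0 this makes T injective on all of ℤ/53ℤ, hence bijective (finite equal-size domain and codomain). In particular T is surjective.
Since T is surjective, we find the preimage of 31. The inverse of x ↦ x^15 on (ℤ/53ℤ)^× is x ↦ x^7, because 15·7 = 105 = 2·52 + 1 ≡ 1 (mod 52) and x^{52} = 1 for x ≠ 0 (Fermat). So T⁻¹(31) = 31^7 mod 53.
Repeated squaring mod 53: 31^1 ≡ 31, 31^2 ≡ 31² = 961 ≡ 7, 31^4 ≡ 7² = 49. Since 7 = 4 + 2 + 1, 31^7 ≡ 49·7·31: 49·7 = 343 ≡ 25, then 25·31 = 775 ≡ 33. So 31^7 ≡ 33 (mod 53).
Hence T⁻¹(31) = 33.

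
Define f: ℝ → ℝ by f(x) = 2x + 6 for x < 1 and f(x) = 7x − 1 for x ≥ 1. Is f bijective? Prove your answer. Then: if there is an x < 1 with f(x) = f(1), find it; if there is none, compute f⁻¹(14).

0

Both pieces are strictly increasing (slopes 2 and 7), so each is injective on its own interval.
The left piece maps (−∞, 1) onto (−∞, 8); the right piece maps [1, ∞) onto [6, ∞).
These images overlap. In particular f(1) = 6 (right piece), and solving 2x + 6 = 6 on the left piece gives x = 0 < 1.
So f(0) = f(1) with 0 ≠ 1, and f is not injective, hence not bijective. This x = 0 is the requested value below 1.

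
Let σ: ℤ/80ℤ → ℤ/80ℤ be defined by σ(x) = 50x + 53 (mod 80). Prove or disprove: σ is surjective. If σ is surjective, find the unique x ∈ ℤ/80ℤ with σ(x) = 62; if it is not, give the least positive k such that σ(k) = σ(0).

Since gcd(50, 80) = 10, we have 50x ≡ 0 (mod 10) for all x, so σ(x) ≡ 3 (mod 10).
But 0 ≢ 3 (mod 10), so 0 ∈ ℤ/80ℤ has no preimage. Hence σ is not surjective.
Since σ is not surjective, we find the least positive k with σ(k) = σ(0): this means 50k ≡ 0 (mod 80), i.e. 80 ∣ 50k. Since gcd(50, 80) = 10, dividing through by 10 this holds exactly when 8 ∣ 5k, and as gcd(5, 8) = 1, exactly when 8 ∣ k.
The smallest positive such k is 8.

8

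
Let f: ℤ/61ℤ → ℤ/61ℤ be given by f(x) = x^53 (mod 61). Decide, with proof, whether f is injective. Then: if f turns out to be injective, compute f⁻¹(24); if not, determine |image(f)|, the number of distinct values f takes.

53

Since 61 is prime, the nonzero elements of ℤ/61ℤ form a cyclic group of order 60.
As gcd(53, 60) = 1, raising to the 53rd power is a bijection on this group: if a^53 ≡ b^53 then (ab^{−1})^53 = 1, and the only element of order dividing gcd(53, 60) = 1 is 1, so a = b.
With f(0) = 0 this makes f injective on all of ℤ/61ℤ, hence bijective (finite equal-size domain and codomain). In particular f is injective.
Since f is injective, we find the preimage of 24. The inverse of x ↦ x^53 on (ℤ/61ℤ)^× is x ↦ x^17, because 53·17 = 901 = 15·60 + 1 ≡ 1 (mod 60) and x^{60} = 1 for x ≠ 0 (Fermat). So f⁻¹(24) = 24^17 mod 61.
Repeated squaring mod 61: 24^1 ≡ 24, 24^2 ≡ 24² = 576 ≡ 27, 24^4 ≡ 27² = 729 ≡ 58, 24^8 ≡ 58² = 3364 ≡ 9, 24^16 ≡ 9² = 81 ≡ 20. Since 17 = 16 + 1, 24^17 ≡ 20·24: 20·24 = 480 ≡ 53. So 24^17 ≡ 53 (mod 61).
Hence f⁻¹(24) = 53.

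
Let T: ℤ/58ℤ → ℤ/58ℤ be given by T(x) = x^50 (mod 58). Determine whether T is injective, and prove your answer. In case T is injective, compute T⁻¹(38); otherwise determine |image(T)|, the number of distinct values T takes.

30

T(28): Repeated squaring mod 58: 28^1 ≡ 28, 28^2 ≡ 28² = 784 ≡ 30, 28^4 ≡ 30² = 900 ≡ 30, 28^8 ≡ 30² = 900 ≡ 30, 28^16 ≡ 30² = 900 ≡ 30, 28^32 ≡ 30² = 900 ≡ 30. Since 50 = 32 + 16 + 2, 28^50 ≡ 30·30·30: 30·30 = 900 ≡ 30, then 30·30 = 900 ≡ 30. So 28^50 ≡ 30 (mod 58).
T(30): Repeated squaring mod 58: 30^1 ≡ 30, 30^2 ≡ 30² = 900 ≡ 30, 30^4 ≡ 30² = 900 ≡ 30, 30^8 ≡ 30² = 900 ≡ 30, 30^16 ≡ 30² = 900 ≡ 30, 30^32 ≡ 30² = 900 ≡ 30. Since 50 = 32 + 16 + 2, 30^50 ≡ 30·30·30: 30·30 = 900 ≡ 30, then 30·30 = 900 ≡ 30. So 30^50 ≡ 30 (mod 58).
So T(28) = T(30) = 30 while 28 ≠ 30, hence T is not injective.
Since T is not injective, we determine |image(T)|. Computing x^50 mod 58 for each x (by repeated squaring, reducing mod 58 at every step), the values T(0), T(1), …, T(57) are: 0, 1, 34, 51, 54, 53, 52, 7, 38, 49, 4, 13, 28, 45, 6, 35, 16, 57, 42, 33, 20, 9, 36, 23, 24, 25, 22, 5, 30, 29, 30, 5, 22, 25, 24, 23, 36, 9, 20, 33, 42, 57, 16, 35, 6, 45, 28, 13, 4, 49, 38, 7, 52, 53, 54, 51, 34, 1.
The distinct values are {0, 1, 4, 5, 6, 7, 9, 13, 16, 20, 22, 23, 24, 25, 28, 29, 30, 33, 34, 35, 36, 38, 42, 45, 49, 51, 52, 53, 54, 57}; there are 30 of them.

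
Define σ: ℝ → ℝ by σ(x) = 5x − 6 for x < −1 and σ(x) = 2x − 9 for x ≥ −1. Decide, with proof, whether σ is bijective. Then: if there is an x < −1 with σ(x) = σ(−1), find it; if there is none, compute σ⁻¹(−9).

Both pieces are strictly increasing (slopes 5 and 2), so each is injective on its own interval.
The left piece maps (−∞, −1) onto (−∞, −11); the right piece maps [−1, ∞) onto [−11, ∞).
Since −11 = −11, the images partition ℝ: σ is injective and surjective, hence bijective.
Because the two images are disjoint, no x < −1 has σ(x) = σ(−1), so we compute σ⁻¹(−9): −9 lies in [−11, ∞), so solve 2x − 9 = −9: x = (−9 + 9)/2 = 0.

0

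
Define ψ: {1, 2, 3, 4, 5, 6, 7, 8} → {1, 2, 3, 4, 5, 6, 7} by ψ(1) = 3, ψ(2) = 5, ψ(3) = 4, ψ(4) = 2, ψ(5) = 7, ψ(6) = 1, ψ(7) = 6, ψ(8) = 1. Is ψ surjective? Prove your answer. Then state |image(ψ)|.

Every element of the codomain has a preimage: 1 = ψ(6), 2 = ψ(4), 3 = ψ(1), 4 = ψ(3), 5 = ψ(2), 6 = ψ(7), 7 = ψ(5).
Hence ψ is surjective.
The image of ψ is {1, 2, 3, 4, 5, 6, 7}, which has 7 elements.

7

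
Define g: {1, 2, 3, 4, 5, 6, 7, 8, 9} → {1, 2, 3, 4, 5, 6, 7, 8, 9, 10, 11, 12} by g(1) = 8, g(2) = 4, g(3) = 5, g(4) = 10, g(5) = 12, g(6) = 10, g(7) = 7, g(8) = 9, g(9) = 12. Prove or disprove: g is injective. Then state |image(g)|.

g(4) = 10 = g(6) with 4 ≠ 6, so g is not injective.
The image of g is {4, 5, 7, 8, 9, 10, 12}, which has 7 elements.

7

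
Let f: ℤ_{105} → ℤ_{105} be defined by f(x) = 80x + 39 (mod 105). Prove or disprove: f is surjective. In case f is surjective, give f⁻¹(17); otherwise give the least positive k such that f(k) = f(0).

Since gcd(80, 105) = 5, we have 80x ≡ 0 (mod 5) for all x, so f(x) ≡ 4 (mod 5).
But 0 ≢ 4 (mod 5), so 0 ∈ ℤ_{105} has no preimage. Therefore f is not surjective.
Since f is not surjective, we find the least positive k with f(k) = f(0): this means 80k ≡ 0 (mod 105), i.e. 105 ∣ 80k. Since gcd(80, 105) = 5, dividing through by 5 this holds exactly when 21 ∣ 16k, and as gcd(16, 21) = 1, exactly when 21 ∣ k.
The smallest positive such k is 21.

21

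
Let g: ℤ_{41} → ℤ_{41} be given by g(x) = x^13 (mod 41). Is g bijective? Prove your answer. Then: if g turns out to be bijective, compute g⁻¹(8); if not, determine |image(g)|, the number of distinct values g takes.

39

Since 41 is prime, the nonzero elements of ℤ_{41} form a cyclic group of order 40.
As gcd(13, 40) = 1, raising to the 13th power is a bijection on this group: if a^13 ≡ b^13 then (ab^{−1})^13 = 1, and the only element of order dividing gcd(13, 40) = 1 is 1, so a = b.
With g(0) = 0 this makes g injective on all of ℤ_{41}, hence bijective (finite equal-size domain and codomain). In particular g is bijective.
Since g is bijective, we find the preimage of 8. The inverse of x ↦ x^13 on (ℤ_{41})^× is x ↦ x^37, because 13·37 = 481 = 12·40 + 1 ≡ 1 (mod 40) and x^{40} = 1 for x ≠ 0 (Fermat). So g⁻¹(8) = 8^37 mod 41.
Repeated squaring mod 41: 8^1 ≡ 8, 8^2 ≡ 8² = 64 ≡ 23, 8^4 ≡ 23² = 529 ≡ 37, 8^8 ≡ 37² = 1369 ≡ 16, 8^16 ≡ 16² = 256 ≡ 10, 8^32 ≡ 10² = 100 ≡ 18. Since 37 = 32 + 4 + 1, 8^37 ≡ 18·37·8: 18·37 = 666 ≡ 10, then 10·8 = 80 ≡ 39. So 8^37 ≡ 39 (mod 41).
Hence g⁻¹(8) = 39.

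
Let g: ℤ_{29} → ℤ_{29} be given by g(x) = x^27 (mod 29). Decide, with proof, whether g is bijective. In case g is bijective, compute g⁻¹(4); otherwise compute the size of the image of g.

Since 29 is prime, the nonzero elements of ℤ_{29} form a cyclic group of order 28.
As gcd(27, 28) = 1, raising to the 27th power is a bijection on this group: if x_1^27 ≡ x_2^27 then (x_1x_2^{−1})^27 = 1, and the only element of order dividing gcd(27, 28) = 1 is 1, so x_1 = x_2.
With g(0) = 0 this makes g injective on all of ℤ_{29}, hence bijective (finite equal-size domain and codomain). In particular g is bijective.
Since g is bijective, we find the preimage of 4. The inverse of x ↦ x^27 on (ℤ_{29})^× is x ↦ x^27, because 27·27 = 729 = 26·28 + 1 ≡ 1 (mod 28) and x^{28} = 1 for x ≠ 0 (Fermat). So g⁻¹(4) = 4^27 mod 29.
Repeated squaring mod 29: 4^1 ≡ 4, 4^2 ≡ 4² = 16, 4^4 ≡ 16² = 256 ≡ 24, 4^8 ≡ 24² = 576 ≡ 25, 4^16 ≡ 25² = 625 ≡ 16. Since 27 = 16 + 8 + 2 + 1, 4^27 ≡ 16·25·16·4: 16·25 = 400 ≡ 23, then 23·16 = 368 ≡ 20, then 20·4 = 80 ≡ 22. So 4^27 ≡ 22 (mod 29).
Hence g⁻¹(4) = 22.

22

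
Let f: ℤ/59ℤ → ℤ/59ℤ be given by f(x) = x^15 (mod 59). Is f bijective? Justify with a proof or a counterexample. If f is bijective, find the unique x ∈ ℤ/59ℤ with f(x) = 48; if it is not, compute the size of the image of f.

3

Since 59 is prime, the nonzero elements of ℤ/59ℤ form a cyclic group of order 58.
As gcd(15, 58) = 1, raising to the 15th power is a bijection on this group: if s^15 ≡ t^15 then (st^{−1})^15 = 1, and the only element of order dividing gcd(15, 58) = 1 is 1, so s = t.
With f(0) = 0 this makes f injective on all of ℤ/59ℤ, hence bijective (finite equal-size domain and codomain). In particular f is bijective.
Since f is bijective, we find the preimage of 48. The inverse of x ↦ x^15 on (ℤ/59ℤ)^× is x ↦ x^31, because 15·31 = 465 = 8·58 + 1 ≡ 1 (mod 58) and x^{58} = 1 for x ≠ 0 (Fermat). So f⁻¹(48) = 48^31 mod 59.
Repeated squaring mod 59: 48^1 ≡ 48, 48^2 ≡ 48² = 2304 ≡ 3, 48^4 ≡ 3² = 9, 48^8 ≡ 9² = 81 ≡ 22, 48^16 ≡ 22² = 484 ≡ 12. Since 31 = 16 + 8 + 4 + 2 + 1, 48^31 ≡ 12·22·9·3·48: 12·22 = 264 ≡ 28, then 28·9 = 252 ≡ 16, then 16·3 = 48, then 48·48 = 2304 ≡ 3. So 48^31 ≡ 3 (mod 59).
Hence f⁻¹(48) = 3.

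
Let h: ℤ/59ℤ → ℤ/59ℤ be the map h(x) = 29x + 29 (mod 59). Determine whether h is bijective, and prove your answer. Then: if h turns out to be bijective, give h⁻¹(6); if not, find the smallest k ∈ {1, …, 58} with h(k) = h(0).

46

Suppose h(u) = h(v) in ℤ/59ℤ. Then 29u + 29 ≡ 29v + 29 (mod 59), thus 29(u − v) ≡ 0 (mod 59).
Since gcd(29, 59) = 1, 29 is invertible modulo 59, hence u − v ≡ 0 (mod 59), i.e. u = v.
We now compute 29⁻¹ mod 59 explicitly. Euclid's algorithm: 59 = 2·29 + 1; back-substituting gives 1 = 57·29 − 28·59, so 29⁻¹ ≡ 57 (mod 59).
Then y ↦ 57(y − 29) is a two-sided inverse to h, so every y ∈ ℤ/59ℤ has a preimage.
So h is bijective.
Since h is bijective, we compute h⁻¹(6): solve 29x + 29 ≡ 6 (mod 59), i.e. 29x ≡ 36 (mod 59).
Multiplying by 29⁻¹ = 57 gives x ≡ 57·36 = 2052 = 34·59 + 46 ≡ 46 (mod 59).
Check: h(46) = 29·46 + 29 = 1363 = 23·59 + 6 ≡ 6 (mod 59).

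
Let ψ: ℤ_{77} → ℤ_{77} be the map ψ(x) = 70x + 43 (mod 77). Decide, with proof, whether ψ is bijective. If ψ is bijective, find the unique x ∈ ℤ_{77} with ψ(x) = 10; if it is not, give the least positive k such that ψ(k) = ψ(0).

11

Recall: ψ is injective if ψ(a) = ψ(b) implies a = b.
We have gcd(70, 77) = 7 > 1. Taking a = 0 and b = 11: ψ(0) = 43 and ψ(11) = 70·11 + 43 = 813 ≡ 43 (mod 77).
So ψ(0) = ψ(11) while 0 ≠ 11, therefore ψ is not injective, hence not bijective.
Since ψ is not bijective, we find the least positive k with ψ(k) = ψ(0): this means 70k ≡ 0 (mod 77), i.e. 77 ∣ 70k. Since gcd(70, 77) = 7, dividing through by 7 this holds exactly when 11 ∣ 10k, and as gcd(10, 11) = 1, exactly when 11 ∣ k.
The smallest positive such k is 11.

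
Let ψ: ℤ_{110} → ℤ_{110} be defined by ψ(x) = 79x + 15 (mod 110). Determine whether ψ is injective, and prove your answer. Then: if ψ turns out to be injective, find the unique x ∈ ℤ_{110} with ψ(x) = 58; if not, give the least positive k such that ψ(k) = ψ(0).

27

By definition, ψ is injective when ψ(u) = ψ(v) forces u = v.
Suppose ψ(u) = ψ(v) in ℤ_{110}. Then 79u + 15 ≡ 79v + 15 (mod 110), thus 79(u − v) ≡ 0 (mod 110).
Since gcd(79, 110) = 1, 79 is invertible modulo 110, hence u − v ≡ 0 (mod 110), i.e. u = v.
Hence ψ is injective.
We now compute 79⁻¹ mod 110 explicitly. Euclid's algorithm: 110 = 1·79 + 31, 79 = 2·31 + 17, 31 = 1·17 + 14, 17 = 1·14 + 3, 14 = 4·3 + 2, 3 = 1·2 + 1; back-substituting gives 1 = 39·79 − 28·110, so 79⁻¹ ≡ 39 (mod 110).
Since ψ is injective, we find ψ⁻¹(58): we need 79x ≡ 58 − 15 ≡ 43 (mod 110). Using 79⁻¹ = 39: x ≡ 39·43 = 1677 = 15·110 + 27, so x = 27.
Check: ψ(27) = 79·27 + 15 = 2148 = 19·110 + 58 ≡ 58 (mod 110).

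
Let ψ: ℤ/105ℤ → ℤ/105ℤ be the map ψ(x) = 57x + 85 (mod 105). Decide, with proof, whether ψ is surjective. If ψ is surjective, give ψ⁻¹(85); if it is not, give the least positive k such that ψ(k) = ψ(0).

35

Since gcd(57, 105) = 3, we have 57x ≡ 0 (mod 3) for all x, so ψ(x) ≡ 1 (mod 3).
But 0 ≢ 1 (mod 3), so 0 ∈ ℤ/105ℤ has no preimage. Hence ψ is not surjective.
Since ψ is not surjective, we find the least positive k with ψ(k) = ψ(0): this means 57k ≡ 0 (mod 105), i.e. 105 ∣ 57k. Since gcd(57, 105) = 3, dividing through by 3 this holds exactly when 35 ∣ 19k, and as gcd(19, 35) = 1, exactly when 35 ∣ k.
The smallest positive such k is 35.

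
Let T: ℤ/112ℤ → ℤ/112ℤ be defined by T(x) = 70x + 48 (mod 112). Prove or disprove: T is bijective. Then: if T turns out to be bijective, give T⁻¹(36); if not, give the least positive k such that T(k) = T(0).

We have gcd(70, 112) = 14 > 1. Taking a = 0 and b = 8: T(0) = 48 and T(8) = 70·8 + 48 = 608 ≡ 48 (mod 112).
So T(0) = T(8) while 0 ≠ 8, so T is not injective, hence not bijective.
Since T is not bijective, we find the least positive k with T(k) = T(0): this means 70k ≡ 0 (mod 112), i.e. 112 ∣ 70k. Since gcd(70, 112) = 14, dividing through by 14 this holds exactly when 8 ∣ 5k, and as gcd(5, 8) = 1, exactly when 8 ∣ k.
The smallest positive such k is 8.

8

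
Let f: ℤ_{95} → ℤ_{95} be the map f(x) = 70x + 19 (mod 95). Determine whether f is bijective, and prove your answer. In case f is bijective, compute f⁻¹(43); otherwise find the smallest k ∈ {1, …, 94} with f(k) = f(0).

19

By definition, f is injective if f(s) = f(t) implies s = t.
We have gcd(70, 95) = 5 > 1. Taking s = 0 and t = 19: f(0) = 19 and f(19) = 70·19 + 19 = 1349 ≡ 19 (mod 95).
So f(0) = f(19) while 0 ≠ 19, so f is not injective, hence not bijective.
Since f is not bijective, we find the least positive k with f(k) = f(0): this means 70k ≡ 0 (mod 95), i.e. 95 ∣ 70k. Since gcd(70, 95) = 5, dividing through by 5 this holds exactly when 19 ∣ 14k, and as gcd(14, 19) = 1, exactly when 19 ∣ k.
The smallest positive such k is 19.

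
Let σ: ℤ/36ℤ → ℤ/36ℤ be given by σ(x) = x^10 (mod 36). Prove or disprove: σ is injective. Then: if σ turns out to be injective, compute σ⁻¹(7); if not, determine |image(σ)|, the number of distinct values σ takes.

8

σ(0) = 0^10 = 0.
σ(6): Repeated squaring mod 36: 6^1 ≡ 6, 6^2 ≡ 6² = 36 ≡ 0, 6^4 ≡ 0² = 0, 6^8 ≡ 0² = 0. Since 10 = 8 + 2, 6^10 ≡ 0·0: 0·0 = 0. So 6^10 ≡ 0 (mod 36).
So σ(0) = σ(6) = 0 while 0 ≠ 6, thus σ is not injective.
Since σ is not injective, we determine |image(σ)|. Computing x^10 mod 36 for each x (by repeated squaring, reducing mod 36 at every step), the values σ(0), σ(1), …, σ(35) are: 0, 1, 16, 9, 4, 13, 0, 25, 28, 9, 28, 25, 0, 13, 4, 9, 16, 1, 0, 1, 16, 9, 4, 13, 0, 25, 28, 9, 28, 25, 0, 13, 4, 9, 16, 1.
The distinct values are {0, 1, 4, 9, 13, 16, 25, 28}; there are 8 of them.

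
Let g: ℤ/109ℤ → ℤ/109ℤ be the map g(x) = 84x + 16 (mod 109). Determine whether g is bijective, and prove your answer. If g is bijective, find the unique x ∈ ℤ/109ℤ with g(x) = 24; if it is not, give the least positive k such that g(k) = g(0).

52

Suppose g(x_1) = g(x_2) in ℤ/109ℤ. Then 84x_1 + 16 ≡ 84x_2 + 16 (mod 109), thus 84(x_1 − x_2) ≡ 0 (mod 109).
Since gcd(84, 109) = 1, 84 is invertible modulo 109, therefore x_1 − x_2 ≡ 0 (mod 109), i.e. x_1 = x_2.
We now compute 84⁻¹ mod 109 explicitly. Euclid's algorithm: 109 = 1·84 + 25, 84 = 3·25 + 9, 25 = 2·9 + 7, 9 = 1·7 + 2, 7 = 3·2 + 1; back-substituting gives 1 = 61·84 − 47·109, so 84⁻¹ ≡ 61 (mod 109).
Then y ↦ 61(y − 16) is a two-sided inverse to g, so every y ∈ ℤ/109ℤ has a preimage.
Thus g is bijective.
Since g is bijective, we compute g⁻¹(24): solve 84x + 16 ≡ 24 (mod 109), i.e. 84x ≡ 8 (mod 109).
Multiplying by 84⁻¹ = 61 gives x ≡ 61·8 = 488 = 4·109 + 52 ≡ 52 (mod 109).
Check: g(52) = 84·52 + 16 = 4384 = 40·109 + 24 ≡ 24 (mod 109).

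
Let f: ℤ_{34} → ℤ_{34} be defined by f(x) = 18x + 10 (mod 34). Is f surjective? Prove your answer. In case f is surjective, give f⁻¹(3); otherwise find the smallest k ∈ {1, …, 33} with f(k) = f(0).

17

Recall: f is surjective if every y in the codomain equals f(x) for some x in the domain.
Since gcd(18, 34) = 2, we have 18x ≡ 0 (mod 2) for all x, so f(x) ≡ 0 (mod 2).
But 1 ≢ 0 (mod 2), so 1 ∈ ℤ_{34} has no preimage. Thus f is not surjective.
Since f is not surjective, we find the least positive k with f(k) = f(0): this means 18k ≡ 0 (mod 34), i.e. 34 ∣ 18k. Since gcd(18, 34) = 2, dividing through by 2 this holds exactly when 17 ∣ 9k, and as gcd(9, 17) = 1, exactly when 17 ∣ k.
The smallest positive such k is 17.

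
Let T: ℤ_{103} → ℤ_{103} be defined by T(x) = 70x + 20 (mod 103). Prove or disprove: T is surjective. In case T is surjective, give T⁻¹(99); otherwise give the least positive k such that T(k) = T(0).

85

Since gcd(70, 103) = 1, 70 is invertible modulo 103. Euclid's algorithm: 103 = 1·70 + 33, 70 = 2·33 + 4, 33 = 8·4 + 1; back-substituting gives 1 = 78·70 − 53·103, so 70⁻¹ ≡ 78 (mod 103).
Then y ↦ 78(y − 20) is a two-sided inverse to T, so every y ∈ ℤ_{103} has a preimage.
Therefore T is surjective.
Since T is surjective, we compute T⁻¹(99): solve 70x + 20 ≡ 99 (mod 103), i.e. 70x ≡ 79 (mod 103).
Multiplying by 70⁻¹ = 78 gives x ≡ 78·79 = 6162 = 59·103 + 85 ≡ 85 (mod 103).
Check: T(85) = 70·85 + 20 = 5970 = 57·103 + 99 ≡ 99 (mod 103).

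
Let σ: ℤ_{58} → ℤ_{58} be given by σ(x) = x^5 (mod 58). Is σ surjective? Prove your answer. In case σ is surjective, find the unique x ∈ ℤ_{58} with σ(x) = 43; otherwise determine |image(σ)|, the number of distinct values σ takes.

11

Computing x^5 mod 58 for each x (by repeated squaring, reducing mod 58 at every step), the values σ(0), σ(1), …, σ(57) are: 0, 1, 32, 11, 38, 51, 4, 45, 56, 5, 8, 43, 12, 35, 48, 39, 52, 17, 44, 21, 24, 31, 42, 25, 36, 49, 18, 55, 28, 29, 30, 3, 40, 9, 22, 33, 16, 27, 34, 37, 14, 41, 6, 19, 10, 23, 46, 15, 50, 53, 2, 13, 54, 7, 20, 47, 26, 57.
Every element of ℤ_{58} appears exactly once in this list, so σ is a bijection, and in particular surjective.
Since σ is surjective, we read off the preimage of 43 from the same table: σ(11) = 43, so σ⁻¹(43) = 11.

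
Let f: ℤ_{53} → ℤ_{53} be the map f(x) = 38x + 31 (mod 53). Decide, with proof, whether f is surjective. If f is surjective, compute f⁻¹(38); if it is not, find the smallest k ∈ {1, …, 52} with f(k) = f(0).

By definition, surjectivity means every element of the codomain has a preimage under f.
Since gcd(38, 53) = 1, 38 is invertible modulo 53. Euclid's algorithm: 53 = 1·38 + 15, 38 = 2·15 + 8, 15 = 1·8 + 7, 8 = 1·7 + 1; back-substituting gives 1 = 7·38 − 5·53, so 38⁻¹ ≡ 7 (mod 53).
Then y ↦ 7(y − 31) is a two-sided inverse to f, so every y ∈ ℤ_{53} has a preimage.
Thus f is surjective.
Since f is surjective, we compute f⁻¹(38): solve 38x + 31 ≡ 38 (mod 53), i.e. 38x ≡ 7 (mod 53).
Multiplying by 38⁻¹ = 7 gives x ≡ 7·7 = 49 ≡ 49 (mod 53).
Check: f(49) = 38·49 + 31 = 1893 = 35·53 + 38 ≡ 38 (mod 53).

49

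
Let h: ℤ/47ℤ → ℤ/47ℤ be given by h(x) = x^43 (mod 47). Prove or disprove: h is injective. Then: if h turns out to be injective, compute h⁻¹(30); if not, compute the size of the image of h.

Since 47 is prime, the nonzero elements of ℤ/47ℤ form a cyclic group of order 46.
As gcd(43, 46) = 1, raising to the 43rd power is a bijection on this group: if u^43 ≡ v^43 then (uv^{−1})^43 = 1, and the only element of order dividing gcd(43, 46) = 1 is 1, so u = v.
With h(0) = 0 this makes h injective on all of ℤ/47ℤ, hence bijective (finite equal-size domain and codomain). In particular h is injective.
Since h is injective, we find the preimage of 30. The inverse of x ↦ x^43 on (ℤ/47ℤ)^× is x ↦ x^15, because 43·15 = 645 = 14·46 + 1 ≡ 1 (mod 46) and x^{46} = 1 for x ≠ 0 (Fermat). So h⁻¹(30) = 30^15 mod 47.
Repeated squaring mod 47: 30^1 ≡ 30, 30^2 ≡ 30² = 900 ≡ 7, 30^4 ≡ 7² = 49 ≡ 2, 30^8 ≡ 2² = 4. Since 15 = 8 + 4 + 2 + 1, 30^15 ≡ 4·2·7·30: 4·2 = 8, then 8·7 = 56 ≡ 9, then 9·30 = 270 ≡ 35. So 30^15 ≡ 35 (mod 47).
Hence h⁻¹(30) = 35.

35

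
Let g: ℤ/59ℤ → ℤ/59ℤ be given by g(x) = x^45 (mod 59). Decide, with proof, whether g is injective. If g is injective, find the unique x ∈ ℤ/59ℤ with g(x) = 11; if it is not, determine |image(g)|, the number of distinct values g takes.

10

Since 59 is prime, the nonzero elements of ℤ/59ℤ form a cyclic group of order 58.
As gcd(45, 58) = 1, raising to the 45th power is a bijection on this group: if x_1^45 ≡ x_2^45 then (x_1x_2^{−1})^45 = 1, and the only element of order dividing gcd(45, 58) = 1 is 1, so x_1 = x_2.
With g(0) = 0 this makes g injective on all of ℤ/59ℤ, hence bijective (finite equal-size domain and codomain). In particular g is injective.
Since g is injective, we find the preimage of 11. The inverse of x ↦ x^45 on (ℤ/59ℤ)^× is x ↦ x^49, because 45·49 = 2205 = 38·58 + 1 ≡ 1 (mod 58) and x^{58} = 1 for x ≠ 0 (Fermat). So g⁻¹(11) = 11^49 mod 59.
Repeated squaring mod 59: 11^1 ≡ 11, 11^2 ≡ 11² = 121 ≡ 3, 11^4 ≡ 3² = 9, 11^8 ≡ 9² = 81 ≡ 22, 11^16 ≡ 22² = 484 ≡ 12, 11^32 ≡ 12² = 144 ≡ 26. Since 49 = 32 + 16 + 1, 11^49 ≡ 26·12·11: 26·12 = 312 ≡ 17, then 17·11 = 187 ≡ 10. So 11^49 ≡ 10 (mod 59).
Hence g⁻¹(11) = 10.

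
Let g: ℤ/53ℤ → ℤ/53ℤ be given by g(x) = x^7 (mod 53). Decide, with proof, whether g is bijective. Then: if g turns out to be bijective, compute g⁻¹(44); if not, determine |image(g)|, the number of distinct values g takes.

28

Since 53 is prime, the nonzero elements of ℤ/53ℤ form a cyclic group of order 52.
As gcd(7, 52) = 1, raising to the 7th power is a bijection on this group: if s^7 ≡ t^7 then (st^{−1})^7 = 1, and the only element of order dividing gcd(7, 52) = 1 is 1, so s = t.
With g(0) = 0 this makes g injective on all of ℤ/53ℤ, hence bijective (finite equal-size domain and codomain). In particular g is bijective.
Since g is bijective, we find the preimage of 44. The inverse of x ↦ x^7 on (ℤ/53ℤ)^× is x ↦ x^15, because 7·15 = 105 = 2·52 + 1 ≡ 1 (mod 52) and x^{52} = 1 for x ≠ 0 (Fermat). So g⁻¹(44) = 44^15 mod 53.
Repeated squaring mod 53: 44^1 ≡ 44, 44^2 ≡ 44² = 1936 ≡ 28, 44^4 ≡ 28² = 784 ≡ 42, 44^8 ≡ 42² = 1764 ≡ 15. Since 15 = 8 + 4 + 2 + 1, 44^15 ≡ 15·42·28·44: 15·42 = 630 ≡ 47, then 47·28 = 1316 ≡ 44, then 44·44 = 1936 ≡ 28. So 44^15 ≡ 28 (mod 53).
Hence g⁻¹(44) = 28.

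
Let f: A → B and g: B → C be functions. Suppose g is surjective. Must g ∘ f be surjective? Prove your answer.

No. Take A = {1}, B = C = {1, 2, 3, 4, 5}, f(1) = 1, and g = identity (surjective).
Then (g ∘ f)(1) = 1, and 5 ∈ C has no preimage under g ∘ f, so g ∘ f is not surjective.

not surjective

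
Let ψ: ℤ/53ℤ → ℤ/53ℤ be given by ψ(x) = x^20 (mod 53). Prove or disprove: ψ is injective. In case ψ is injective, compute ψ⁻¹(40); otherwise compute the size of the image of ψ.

ψ(2): Repeated squaring mod 53: 2^1 ≡ 2, 2^2 ≡ 2² = 4, 2^4 ≡ 4² = 16, 2^8 ≡ 16² = 256 ≡ 44, 2^16 ≡ 44² = 1936 ≡ 28. Since 20 = 16 + 4, 2^20 ≡ 28·16: 28·16 = 448 ≡ 24. So 2^20 ≡ 24 (mod 53).
ψ(7): Repeated squaring mod 53: 7^1 ≡ 7, 7^2 ≡ 7² = 49, 7^4 ≡ 49² = 2401 ≡ 16, 7^8 ≡ 16² = 256 ≡ 44, 7^16 ≡ 44² = 1936 ≡ 28. Since 20 = 16 + 4, 7^20 ≡ 28·16: 28·16 = 448 ≡ 24. So 7^20 ≡ 24 (mod 53).
So ψ(2) = ψ(7) = 24 while 2 ≠ 7, so ψ is not injective.
Since ψ is not injective, we determine |image(ψ)|. Computing x^20 mod 53 for each x (by repeated squaring, reducing mod 53 at every step), the values ψ(0), ψ(1), …, ψ(52) are: 0, 1, 24, 49, 46, 16, 10, 24, 44, 16, 13, 28, 28, 15, 46, 42, 49, 47, 13, 15, 47, 10, 36, 1, 36, 44, 42, 42, 44, 36, 1, 36, 10, 47, 15, 13, 47, 49, 42, 46, 15, 28, 28, 13, 16, 44, 24, 10, 16, 46, 49, 24, 1.
The distinct values are {0, 1, 10, 13, 15, 16, 24, 28, 36, 42, 44, 46, 47, 49}; there are 14 of them.

14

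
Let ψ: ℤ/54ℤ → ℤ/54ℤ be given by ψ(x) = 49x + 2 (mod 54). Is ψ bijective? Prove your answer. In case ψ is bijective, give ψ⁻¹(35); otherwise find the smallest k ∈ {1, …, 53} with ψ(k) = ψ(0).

By definition, ψ is injective if ψ(u) = ψ(v) implies u = v.
Suppose ψ(u) = ψ(v) in ℤ/54ℤ. Then 49u + 2 ≡ 49v + 2 (mod 54), hence 49(u − v) ≡ 0 (mod 54).
Since gcd(49, 54) = 1, 49 is invertible modulo 54, hence u − v ≡ 0 (mod 54), i.e. u = v.
We now compute 49⁻¹ mod 54 explicitly. Euclid's algorithm: 54 = 1·49 + 5, 49 = 9·5 + 4, 5 = 1·4 + 1; back-substituting gives 1 = 43·49 − 39·54, so 49⁻¹ ≡ 43 (mod 54).
Then y ↦ 43(y − 2) is a two-sided inverse to ψ, so every y ∈ ℤ/54ℤ has a preimage.
Hence ψ is bijective.
Since ψ is bijective, we find ψ⁻¹(35): we need 49x ≡ 35 − 2 ≡ 33 (mod 54). Using 49⁻¹ = 43: x ≡ 43·33 = 1419 = 26·54 + 15, so x = 15.
Check: ψ(15) = 49·15 + 2 = 737 = 13·54 + 35 ≡ 35 (mod 54).

15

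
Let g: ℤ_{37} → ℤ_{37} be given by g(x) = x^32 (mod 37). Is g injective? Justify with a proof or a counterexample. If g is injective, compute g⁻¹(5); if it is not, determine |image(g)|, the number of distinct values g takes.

10

g(1) = 1^32 = 1.
g(6): Repeated squaring mod 37: 6^1 ≡ 6, 6^2 ≡ 6² = 36, 6^4 ≡ 36² = 1296 ≡ 1, 6^8 ≡ 1² = 1, 6^16 ≡ 1² = 1, 6^32 ≡ 1² = 1. So 6^32 ≡ 1 (mod 37).
So g(1) = g(6) = 1 while 1 ≠ 6, hence g is not injective.
Since g is not injective, we determine |image(g)|. Computing x^32 mod 37 for each x (by repeated squaring, reducing mod 37 at every step), the values g(0), g(1), …, g(36) are: 0, 1, 7, 16, 12, 9, 1, 9, 10, 34, 26, 10, 7, 12, 26, 33, 33, 34, 16, 16, 34, 33, 33, 26, 12, 7, 10, 26, 34, 10, 9, 1, 9, 12, 16, 7, 1.
The distinct values are {0, 1, 7, 9, 10, 12, 16, 26, 33, 34}; there are 10 of them.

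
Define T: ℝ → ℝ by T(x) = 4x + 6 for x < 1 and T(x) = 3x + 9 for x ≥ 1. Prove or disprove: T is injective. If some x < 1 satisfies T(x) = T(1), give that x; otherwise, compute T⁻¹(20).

11/3

Both pieces are strictly increasing (slopes 4 and 3), so each is injective on its own interval.
The left piece maps (−∞, 1) onto (−∞, 10); the right piece maps [1, ∞) onto [12, ∞).
These images are disjoint, so no value is attained by both pieces. Therefore T is injective.
Because the two images are disjoint, no x < 1 has T(x) = T(1), so we compute T⁻¹(20): 20 lies in [12, ∞), so solve 3x + 9 = 20: x = (20 − 9)/3 = 11/3.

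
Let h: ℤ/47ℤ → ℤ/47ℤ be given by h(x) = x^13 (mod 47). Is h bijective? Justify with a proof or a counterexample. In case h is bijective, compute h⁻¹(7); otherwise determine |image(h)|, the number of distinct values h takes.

Since 47 is prime, the nonzero elements of ℤ/47ℤ form a cyclic group of order 46.
As gcd(13, 46) = 1, raising to the 13th power is a bijection on this group: if s^13 ≡ t^13 then (st^{−1})^13 = 1, and the only element of order dividing gcd(13, 46) = 1 is 1, so s = t.
With h(0) = 0 this makes h injective on all of ℤ/47ℤ, hence bijective (finite equal-size domain and codomain). In particular h is bijective.
Since h is bijective, we find the preimage of 7. The inverse of x ↦ x^13 on (ℤ/47ℤ)^× is x ↦ x^39, because 13·39 = 507 = 11·46 + 1 ≡ 1 (mod 46) and x^{46} = 1 for x ≠ 0 (Fermat). So h⁻¹(7) = 7^39 mod 47.
Repeated squaring mod 47: 7^1 ≡ 7, 7^2 ≡ 7² = 49 ≡ 2, 7^4 ≡ 2² = 4, 7^8 ≡ 4² = 16, 7^16 ≡ 16² = 256 ≡ 21, 7^32 ≡ 21² = 441 ≡ 18. Since 39 = 32 + 4 + 2 + 1, 7^39 ≡ 18·4·2·7: 18·4 = 72 ≡ 25, then 25·2 = 50 ≡ 3, then 3·7 = 21. So 7^39 ≡ 21 (mod 47).
Hence h⁻¹(7) = 21.

21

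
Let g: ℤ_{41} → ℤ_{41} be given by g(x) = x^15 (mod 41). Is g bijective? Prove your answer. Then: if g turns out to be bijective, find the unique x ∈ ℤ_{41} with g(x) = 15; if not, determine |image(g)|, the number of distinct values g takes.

9

g(3): Repeated squaring mod 41: 3^1 ≡ 3, 3^2 ≡ 3² = 9, 3^4 ≡ 9² = 81 ≡ 40, 3^8 ≡ 40² = 1600 ≡ 1. Since 15 = 8 + 4 + 2 + 1, 3^15 ≡ 1·40·9·3: 1·40 = 40, then 40·9 = 360 ≡ 32, then 32·3 = 96 ≡ 14. So 3^15 ≡ 14 (mod 41).
g(7): Repeated squaring mod 41: 7^1 ≡ 7, 7^2 ≡ 7² = 49 ≡ 8, 7^4 ≡ 8² = 64 ≡ 23, 7^8 ≡ 23² = 529 ≡ 37. Since 15 = 8 + 4 + 2 + 1, 7^15 ≡ 37·23·8·7: 37·23 = 851 ≡ 31, then 31·8 = 248 ≡ 2, then 2·7 = 14. So 7^15 ≡ 14 (mod 41).
So g(3) = g(7) = 14 while 3 ≠ 7, hence g is not injective, hence not bijective.
Since g is not bijective, we determine |image(g)|. Computing x^15 mod 41 for each x (by repeated squaring, reducing mod 41 at every step), the values g(0), g(1), …, g(40) are: 0, 1, 9, 14, 40, 32, 3, 14, 32, 32, 1, 27, 27, 14, 3, 38, 1, 3, 1, 3, 9, 32, 38, 40, 38, 40, 3, 38, 27, 14, 14, 40, 9, 9, 27, 38, 9, 1, 27, 32, 40.
The distinct values are {0, 1, 3, 9, 14, 27, 32, 38, 40}; there are 9 of them.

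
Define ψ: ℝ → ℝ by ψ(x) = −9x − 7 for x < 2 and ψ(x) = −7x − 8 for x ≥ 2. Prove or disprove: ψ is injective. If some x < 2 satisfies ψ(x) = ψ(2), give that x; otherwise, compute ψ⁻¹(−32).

Both pieces are strictly decreasing (slopes −9 and −7), so each is injective on its own interval.
The left piece maps (−∞, 2) onto (−25, ∞); the right piece maps [2, ∞) onto (−∞, −22].
These images overlap. In particular ψ(2) = −22 (right piece), and solving −9x − 7 = −22 on the left piece gives x = 5/3 < 2.
So ψ(5/3) = ψ(2) with 5/3 ≠ 2, and ψ is not injective. This x = 5/3 is the requested value below 2.

5/3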